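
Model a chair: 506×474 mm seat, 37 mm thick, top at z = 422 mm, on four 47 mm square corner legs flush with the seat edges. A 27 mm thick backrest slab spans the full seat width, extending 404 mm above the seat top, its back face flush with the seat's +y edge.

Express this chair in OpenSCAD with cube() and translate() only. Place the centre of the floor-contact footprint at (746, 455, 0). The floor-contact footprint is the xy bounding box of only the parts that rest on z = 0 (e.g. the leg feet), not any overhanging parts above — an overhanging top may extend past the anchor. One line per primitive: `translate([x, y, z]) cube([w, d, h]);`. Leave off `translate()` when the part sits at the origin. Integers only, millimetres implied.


translate([493, 218, 385]) cube([506, 474, 37]);
translate([493, 218, 0]) cube([47, 47, 385]);
translate([952, 218, 0]) cube([47, 47, 385]);
translate([493, 645, 0]) cube([47, 47, 385]);
translate([952, 645, 0]) cube([47, 47, 385]);
translate([493, 665, 422]) cube([506, 27, 404]);


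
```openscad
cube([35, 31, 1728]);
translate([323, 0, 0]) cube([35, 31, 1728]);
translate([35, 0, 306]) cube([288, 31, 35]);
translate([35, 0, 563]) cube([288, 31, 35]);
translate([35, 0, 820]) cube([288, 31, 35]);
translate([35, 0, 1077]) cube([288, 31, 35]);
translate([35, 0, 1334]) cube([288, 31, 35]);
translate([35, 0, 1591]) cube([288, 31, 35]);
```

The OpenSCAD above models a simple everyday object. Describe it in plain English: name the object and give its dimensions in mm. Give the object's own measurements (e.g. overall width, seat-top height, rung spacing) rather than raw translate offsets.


A straight ladder. Two 35×31 mm vertical rails, 1728 mm tall, stand 358 mm apart (outside-to-outside) with their front faces coplanar on the −y side. 6 rungs, each 31 mm deep and 35 mm tall, span between the inner faces of the rails, front faces flush with the rails. The lowest rung's underside is at z = 306 mm and rungs are spaced 257 mm apart (underside to underside).


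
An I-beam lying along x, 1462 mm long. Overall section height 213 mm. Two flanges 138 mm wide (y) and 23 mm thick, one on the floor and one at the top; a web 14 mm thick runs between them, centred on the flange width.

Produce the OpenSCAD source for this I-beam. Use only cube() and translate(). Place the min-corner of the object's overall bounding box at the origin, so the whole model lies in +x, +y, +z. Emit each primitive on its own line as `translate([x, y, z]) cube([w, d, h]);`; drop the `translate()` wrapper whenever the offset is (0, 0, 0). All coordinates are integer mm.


cube([1462, 138, 23]);
translate([0, 62, 23]) cube([1462, 14, 167]);
translate([0, 0, 190]) cube([1462, 138, 23]);


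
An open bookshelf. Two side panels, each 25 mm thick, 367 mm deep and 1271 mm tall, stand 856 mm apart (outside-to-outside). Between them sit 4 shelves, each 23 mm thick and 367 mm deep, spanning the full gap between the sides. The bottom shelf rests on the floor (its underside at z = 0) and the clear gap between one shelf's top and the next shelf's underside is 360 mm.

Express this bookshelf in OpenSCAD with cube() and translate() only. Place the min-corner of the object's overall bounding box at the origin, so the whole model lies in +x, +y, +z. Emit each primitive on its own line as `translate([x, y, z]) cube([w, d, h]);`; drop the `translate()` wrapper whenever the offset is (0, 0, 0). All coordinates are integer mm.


cube([25, 367, 1271]);
translate([831, 0, 0]) cube([25, 367, 1271]);
translate([25, 0, 0]) cube([806, 367, 23]);
translate([25, 0, 383]) cube([806, 367, 23]);
translate([25, 0, 766]) cube([806, 367, 23]);
translate([25, 0, 1149]) cube([806, 367, 23]);


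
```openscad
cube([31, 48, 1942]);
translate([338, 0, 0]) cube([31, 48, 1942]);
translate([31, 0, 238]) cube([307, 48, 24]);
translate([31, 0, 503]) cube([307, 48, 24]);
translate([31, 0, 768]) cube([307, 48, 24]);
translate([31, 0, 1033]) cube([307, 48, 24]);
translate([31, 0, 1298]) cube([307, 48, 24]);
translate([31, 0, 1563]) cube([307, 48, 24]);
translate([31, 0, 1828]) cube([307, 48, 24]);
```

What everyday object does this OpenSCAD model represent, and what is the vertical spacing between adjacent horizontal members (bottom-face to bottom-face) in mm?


A ladder. The rung spacing is 265 mm.

Two tall 31×48 posts with 7 short bars between them — a ladder. Adjacent rungs sit at z = 238 and z = 503, so the spacing is 503 − 238 = 265 mm.


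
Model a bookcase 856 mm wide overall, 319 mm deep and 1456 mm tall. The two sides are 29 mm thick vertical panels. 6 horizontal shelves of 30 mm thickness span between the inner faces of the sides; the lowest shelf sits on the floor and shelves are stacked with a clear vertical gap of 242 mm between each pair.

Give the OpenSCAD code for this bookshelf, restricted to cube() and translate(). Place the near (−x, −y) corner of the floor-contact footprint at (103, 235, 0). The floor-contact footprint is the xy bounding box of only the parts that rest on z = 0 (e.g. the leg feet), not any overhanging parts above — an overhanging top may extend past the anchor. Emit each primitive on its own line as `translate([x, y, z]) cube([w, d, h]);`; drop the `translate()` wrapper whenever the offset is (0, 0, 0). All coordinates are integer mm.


translate([103, 235, 0]) cube([29, 319, 1456]);
translate([930, 235, 0]) cube([29, 319, 1456]);
translate([132, 235, 0]) cube([798, 319, 30]);
translate([132, 235, 272]) cube([798, 319, 30]);
translate([132, 235, 544]) cube([798, 319, 30]);
translate([132, 235, 816]) cube([798, 319, 30]);
translate([132, 235, 1088]) cube([798, 319, 30]);
translate([132, 235, 1360]) cube([798, 319, 30]);


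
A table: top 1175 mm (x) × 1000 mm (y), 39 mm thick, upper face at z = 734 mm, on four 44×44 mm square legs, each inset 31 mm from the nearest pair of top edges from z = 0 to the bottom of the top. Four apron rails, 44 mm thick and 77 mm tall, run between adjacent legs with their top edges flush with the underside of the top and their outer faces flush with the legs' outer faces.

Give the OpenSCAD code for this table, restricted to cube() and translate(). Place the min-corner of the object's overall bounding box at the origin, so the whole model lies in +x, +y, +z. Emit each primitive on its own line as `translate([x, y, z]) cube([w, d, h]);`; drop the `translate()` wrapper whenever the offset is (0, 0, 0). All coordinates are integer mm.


translate([0, 0, 695]) cube([1175, 1000, 39]);
translate([31, 31, 0]) cube([44, 44, 695]);
translate([1100, 31, 0]) cube([44, 44, 695]);
translate([31, 925, 0]) cube([44, 44, 695]);
translate([1100, 925, 0]) cube([44, 44, 695]);
translate([75, 31, 618]) cube([1025, 44, 77]);
translate([75, 925, 618]) cube([1025, 44, 77]);
translate([31, 75, 618]) cube([44, 850, 77]);
translate([1100, 75, 618]) cube([44, 850, 77]);


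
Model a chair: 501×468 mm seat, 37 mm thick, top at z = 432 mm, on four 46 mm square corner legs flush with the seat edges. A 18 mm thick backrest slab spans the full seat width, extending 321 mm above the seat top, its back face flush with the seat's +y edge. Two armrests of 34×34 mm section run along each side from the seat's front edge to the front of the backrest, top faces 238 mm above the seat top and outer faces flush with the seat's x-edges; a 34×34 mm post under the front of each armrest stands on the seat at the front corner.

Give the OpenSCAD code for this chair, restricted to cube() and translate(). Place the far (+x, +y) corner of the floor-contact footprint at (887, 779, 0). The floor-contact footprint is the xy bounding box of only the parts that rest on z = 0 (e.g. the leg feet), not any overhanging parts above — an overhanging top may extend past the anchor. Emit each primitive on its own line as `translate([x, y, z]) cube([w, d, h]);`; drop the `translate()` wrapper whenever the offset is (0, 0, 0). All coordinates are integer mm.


translate([386, 311, 395]) cube([501, 468, 37]);
translate([386, 311, 0]) cube([46, 46, 395]);
translate([841, 311, 0]) cube([46, 46, 395]);
translate([386, 733, 0]) cube([46, 46, 395]);
translate([841, 733, 0]) cube([46, 46, 395]);
translate([386, 761, 432]) cube([501, 18, 321]);
translate([386, 311, 636]) cube([34, 450, 34]);
translate([853, 311, 636]) cube([34, 450, 34]);
translate([386, 311, 432]) cube([34, 34, 204]);
translate([853, 311, 432]) cube([34, 34, 204]);


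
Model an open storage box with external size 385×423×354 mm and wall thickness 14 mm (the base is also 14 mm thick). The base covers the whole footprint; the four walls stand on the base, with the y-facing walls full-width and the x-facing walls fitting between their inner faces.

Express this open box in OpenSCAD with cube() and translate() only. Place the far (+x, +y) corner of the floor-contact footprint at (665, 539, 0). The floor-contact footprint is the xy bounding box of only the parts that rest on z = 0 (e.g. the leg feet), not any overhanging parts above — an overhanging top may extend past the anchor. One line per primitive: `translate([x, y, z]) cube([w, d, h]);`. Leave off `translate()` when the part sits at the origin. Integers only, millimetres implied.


translate([280, 116, 0]) cube([385, 423, 14]);
translate([280, 116, 14]) cube([385, 14, 340]);
translate([280, 525, 14]) cube([385, 14, 340]);
translate([280, 130, 14]) cube([14, 395, 340]);
translate([651, 130, 14]) cube([14, 395, 340]);


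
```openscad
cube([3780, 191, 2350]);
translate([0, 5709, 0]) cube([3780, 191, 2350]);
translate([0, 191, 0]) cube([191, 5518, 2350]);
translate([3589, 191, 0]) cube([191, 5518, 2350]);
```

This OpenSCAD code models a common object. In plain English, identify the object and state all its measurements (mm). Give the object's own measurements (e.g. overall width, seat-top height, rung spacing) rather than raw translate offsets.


The wall frame of a small rectangular building: four walls, each 2350 mm tall and 191 mm thick, enclosing a footprint 3780 mm (x) by 5900 mm (y) outside-to-outside, with no floor or roof. The front and back walls (the −y and +y sides) span the full width; the two side walls fit between them.


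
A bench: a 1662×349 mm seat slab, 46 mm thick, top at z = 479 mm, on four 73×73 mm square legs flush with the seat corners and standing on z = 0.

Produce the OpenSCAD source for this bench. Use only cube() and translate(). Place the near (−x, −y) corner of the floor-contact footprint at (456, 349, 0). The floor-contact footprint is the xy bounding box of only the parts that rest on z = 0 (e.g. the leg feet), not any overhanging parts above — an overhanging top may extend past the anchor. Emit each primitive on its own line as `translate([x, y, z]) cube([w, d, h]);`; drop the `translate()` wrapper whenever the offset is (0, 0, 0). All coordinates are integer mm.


translate([456, 349, 433]) cube([1662, 349, 46]);
translate([456, 349, 0]) cube([73, 73, 433]);
translate([456, 625, 0]) cube([73, 73, 433]);
translate([2045, 349, 0]) cube([73, 73, 433]);
translate([2045, 625, 0]) cube([73, 73, 433]);


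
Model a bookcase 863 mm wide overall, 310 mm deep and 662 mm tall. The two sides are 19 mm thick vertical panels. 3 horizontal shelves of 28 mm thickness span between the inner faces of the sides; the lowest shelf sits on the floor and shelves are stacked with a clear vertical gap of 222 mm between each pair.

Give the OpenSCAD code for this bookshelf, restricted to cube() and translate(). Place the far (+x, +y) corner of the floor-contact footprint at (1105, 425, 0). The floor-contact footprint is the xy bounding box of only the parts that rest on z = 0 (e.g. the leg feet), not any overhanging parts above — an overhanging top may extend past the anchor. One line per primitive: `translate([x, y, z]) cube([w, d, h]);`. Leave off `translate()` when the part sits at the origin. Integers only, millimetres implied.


translate([242, 115, 0]) cube([19, 310, 662]);
translate([1086, 115, 0]) cube([19, 310, 662]);
translate([261, 115, 0]) cube([825, 310, 28]);
translate([261, 115, 250]) cube([825, 310, 28]);
translate([261, 115, 500]) cube([825, 310, 28]);


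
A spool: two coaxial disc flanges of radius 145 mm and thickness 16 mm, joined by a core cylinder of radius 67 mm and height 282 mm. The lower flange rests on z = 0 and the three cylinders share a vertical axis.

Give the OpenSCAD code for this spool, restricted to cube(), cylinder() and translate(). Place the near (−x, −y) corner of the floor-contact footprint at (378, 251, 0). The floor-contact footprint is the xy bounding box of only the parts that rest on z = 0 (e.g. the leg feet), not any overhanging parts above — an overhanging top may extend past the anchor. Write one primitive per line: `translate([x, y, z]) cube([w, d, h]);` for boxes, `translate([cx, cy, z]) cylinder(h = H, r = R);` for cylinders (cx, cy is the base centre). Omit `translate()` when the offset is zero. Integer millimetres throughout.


translate([523, 396, 0]) cylinder(h = 16, r = 145);
translate([523, 396, 16]) cylinder(h = 282, r = 67);
translate([523, 396, 298]) cylinder(h = 16, r = 145);


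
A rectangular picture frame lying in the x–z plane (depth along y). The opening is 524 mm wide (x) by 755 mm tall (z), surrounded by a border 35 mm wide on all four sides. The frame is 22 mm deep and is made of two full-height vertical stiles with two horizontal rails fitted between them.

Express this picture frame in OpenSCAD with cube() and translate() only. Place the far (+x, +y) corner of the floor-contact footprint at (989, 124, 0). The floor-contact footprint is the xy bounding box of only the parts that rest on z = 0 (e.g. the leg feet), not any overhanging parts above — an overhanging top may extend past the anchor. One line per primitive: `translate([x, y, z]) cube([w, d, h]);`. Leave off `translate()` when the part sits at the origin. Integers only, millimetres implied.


translate([395, 102, 0]) cube([35, 22, 825]);
translate([954, 102, 0]) cube([35, 22, 825]);
translate([430, 102, 0]) cube([524, 22, 35]);
translate([430, 102, 790]) cube([524, 22, 35]);


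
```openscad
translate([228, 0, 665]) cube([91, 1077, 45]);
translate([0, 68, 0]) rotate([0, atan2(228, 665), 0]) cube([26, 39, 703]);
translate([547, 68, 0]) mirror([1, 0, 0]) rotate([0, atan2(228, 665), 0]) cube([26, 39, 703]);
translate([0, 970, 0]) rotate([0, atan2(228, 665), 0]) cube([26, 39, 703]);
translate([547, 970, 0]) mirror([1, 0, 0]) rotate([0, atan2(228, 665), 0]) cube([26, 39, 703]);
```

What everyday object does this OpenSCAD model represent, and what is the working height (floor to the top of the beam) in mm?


A sawhorse. The overall height is 710 mm.

A beam across two mirrored pairs of raked legs — a sawhorse. The beam's underside is at z = 665 (matching the legs' vertical rise in atan2(228, 665)) and the beam is 45 mm tall, so its top is at 665 + 45 = 710 mm. The raked legs top out at the beam's underside, so that is the highest point.


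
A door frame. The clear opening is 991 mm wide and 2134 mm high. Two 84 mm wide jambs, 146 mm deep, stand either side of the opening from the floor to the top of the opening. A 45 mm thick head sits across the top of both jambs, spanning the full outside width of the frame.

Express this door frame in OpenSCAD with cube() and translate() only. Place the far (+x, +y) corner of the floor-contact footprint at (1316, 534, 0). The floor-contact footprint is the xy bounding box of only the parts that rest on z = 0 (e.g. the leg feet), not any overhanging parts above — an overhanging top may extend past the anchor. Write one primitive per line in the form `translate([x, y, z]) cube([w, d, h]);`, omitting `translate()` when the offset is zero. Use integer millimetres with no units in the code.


translate([157, 388, 0]) cube([84, 146, 2134]);
translate([1232, 388, 0]) cube([84, 146, 2134]);
translate([157, 388, 2134]) cube([1159, 146, 45]);


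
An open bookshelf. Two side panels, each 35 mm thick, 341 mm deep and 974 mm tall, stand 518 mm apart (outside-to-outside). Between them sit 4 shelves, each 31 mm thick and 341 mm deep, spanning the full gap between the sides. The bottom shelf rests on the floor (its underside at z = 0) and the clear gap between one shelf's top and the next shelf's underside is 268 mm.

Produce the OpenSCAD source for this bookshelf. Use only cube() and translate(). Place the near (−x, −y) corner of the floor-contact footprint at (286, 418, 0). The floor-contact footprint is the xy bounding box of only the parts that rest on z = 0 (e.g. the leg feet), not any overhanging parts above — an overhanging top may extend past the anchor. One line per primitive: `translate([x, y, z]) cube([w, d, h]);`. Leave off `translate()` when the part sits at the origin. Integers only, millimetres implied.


translate([286, 418, 0]) cube([35, 341, 974]);
translate([769, 418, 0]) cube([35, 341, 974]);
translate([321, 418, 0]) cube([448, 341, 31]);
translate([321, 418, 299]) cube([448, 341, 31]);
translate([321, 418, 598]) cube([448, 341, 31]);
translate([321, 418, 897]) cube([448, 341, 31]);


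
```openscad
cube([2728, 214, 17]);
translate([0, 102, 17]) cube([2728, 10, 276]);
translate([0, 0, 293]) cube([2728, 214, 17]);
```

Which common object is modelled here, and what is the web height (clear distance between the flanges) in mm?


An I-beam. The web height is 276 mm.

Two wide flanges with a thin centred web — an I-beam. Overall 310 mm minus two 17 mm flanges gives a web of 310 − 2·17 = 276 mm.


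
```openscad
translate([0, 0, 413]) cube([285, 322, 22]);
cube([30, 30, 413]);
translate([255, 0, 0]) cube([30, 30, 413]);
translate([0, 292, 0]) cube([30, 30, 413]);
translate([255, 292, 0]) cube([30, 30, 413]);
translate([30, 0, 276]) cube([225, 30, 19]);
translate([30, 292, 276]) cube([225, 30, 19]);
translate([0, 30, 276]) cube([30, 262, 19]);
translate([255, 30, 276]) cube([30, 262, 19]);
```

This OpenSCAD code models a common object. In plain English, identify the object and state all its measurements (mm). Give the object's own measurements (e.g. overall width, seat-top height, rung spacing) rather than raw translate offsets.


A simple wooden stool: a rectangular seat 285 mm (x) by 322 mm (y), 22 mm thick, top face at z = 435 mm, on four square legs, each 30×30 mm in cross-section. The legs rest on z = 0, each flush with a corner of the seat. Four stretchers, 30 mm wide and 19 mm tall, connect adjacent legs with their undersides at z = 276 mm, each running between the inner faces of the legs it joins and aligned with the legs' outer faces on the other axis.


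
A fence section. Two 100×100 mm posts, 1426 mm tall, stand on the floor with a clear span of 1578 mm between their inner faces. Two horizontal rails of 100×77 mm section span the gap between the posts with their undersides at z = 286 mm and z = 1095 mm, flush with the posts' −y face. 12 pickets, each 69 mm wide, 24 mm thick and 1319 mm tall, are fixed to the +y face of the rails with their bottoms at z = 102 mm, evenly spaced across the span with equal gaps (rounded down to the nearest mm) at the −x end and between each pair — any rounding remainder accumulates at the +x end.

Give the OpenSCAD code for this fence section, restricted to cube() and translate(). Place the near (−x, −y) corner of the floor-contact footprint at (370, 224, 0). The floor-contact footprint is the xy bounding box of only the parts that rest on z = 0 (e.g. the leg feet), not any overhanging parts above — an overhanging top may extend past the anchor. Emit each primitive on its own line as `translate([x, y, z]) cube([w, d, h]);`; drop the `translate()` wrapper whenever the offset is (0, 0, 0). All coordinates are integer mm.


translate([370, 224, 0]) cube([100, 100, 1426]);
translate([2048, 224, 0]) cube([100, 100, 1426]);
translate([470, 224, 286]) cube([1578, 100, 77]);
translate([470, 224, 1095]) cube([1578, 100, 77]);
translate([527, 324, 102]) cube([69, 24, 1319]);
translate([653, 324, 102]) cube([69, 24, 1319]);
translate([779, 324, 102]) cube([69, 24, 1319]);
translate([905, 324, 102]) cube([69, 24, 1319]);
translate([1031, 324, 102]) cube([69, 24, 1319]);
translate([1157, 324, 102]) cube([69, 24, 1319]);
translate([1283, 324, 102]) cube([69, 24, 1319]);
translate([1409, 324, 102]) cube([69, 24, 1319]);
translate([1535, 324, 102]) cube([69, 24, 1319]);
translate([1661, 324, 102]) cube([69, 24, 1319]);
translate([1787, 324, 102]) cube([69, 24, 1319]);
translate([1913, 324, 102]) cube([69, 24, 1319]);


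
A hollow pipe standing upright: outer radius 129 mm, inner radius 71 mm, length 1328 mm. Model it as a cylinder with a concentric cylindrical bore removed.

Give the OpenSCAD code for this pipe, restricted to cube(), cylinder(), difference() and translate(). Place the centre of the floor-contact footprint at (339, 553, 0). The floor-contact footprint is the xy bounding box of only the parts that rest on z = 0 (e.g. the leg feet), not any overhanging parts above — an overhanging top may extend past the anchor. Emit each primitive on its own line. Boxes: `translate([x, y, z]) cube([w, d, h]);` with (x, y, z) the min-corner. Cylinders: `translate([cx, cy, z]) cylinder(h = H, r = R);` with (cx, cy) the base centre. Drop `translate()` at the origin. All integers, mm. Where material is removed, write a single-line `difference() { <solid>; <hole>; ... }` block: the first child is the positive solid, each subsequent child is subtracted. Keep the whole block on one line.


difference() { translate([339, 553, 0]) cylinder(h = 1328, r = 129); translate([339, 553, 0]) cylinder(h = 1328, r = 71); }


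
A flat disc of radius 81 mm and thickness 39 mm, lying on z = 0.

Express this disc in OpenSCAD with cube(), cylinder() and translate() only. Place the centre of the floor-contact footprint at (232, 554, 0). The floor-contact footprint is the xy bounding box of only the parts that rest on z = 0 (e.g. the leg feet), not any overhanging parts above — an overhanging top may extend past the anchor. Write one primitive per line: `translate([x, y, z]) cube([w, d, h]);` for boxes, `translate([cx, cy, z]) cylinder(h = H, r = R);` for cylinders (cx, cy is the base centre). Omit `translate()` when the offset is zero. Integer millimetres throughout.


translate([232, 554, 0]) cylinder(h = 39, r = 81);


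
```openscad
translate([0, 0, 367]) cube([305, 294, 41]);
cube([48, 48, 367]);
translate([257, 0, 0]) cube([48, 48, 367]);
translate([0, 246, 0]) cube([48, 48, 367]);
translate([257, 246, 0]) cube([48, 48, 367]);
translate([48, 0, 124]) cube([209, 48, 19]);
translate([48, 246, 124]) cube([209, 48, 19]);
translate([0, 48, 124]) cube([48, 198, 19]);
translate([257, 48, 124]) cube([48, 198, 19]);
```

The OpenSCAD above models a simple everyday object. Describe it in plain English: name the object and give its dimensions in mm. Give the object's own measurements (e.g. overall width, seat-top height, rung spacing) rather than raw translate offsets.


A simple wooden stool: a rectangular seat 305 mm (x) by 294 mm (y), 41 mm thick, top face at z = 408 mm, on four square legs, each 48×48 mm in cross-section. The legs rest on z = 0, each flush with a corner of the seat. Four stretchers, 48 mm wide and 19 mm tall, connect adjacent legs with their undersides at z = 124 mm, each running between the inner faces of the legs it joins and aligned with the legs' outer faces on the other axis.


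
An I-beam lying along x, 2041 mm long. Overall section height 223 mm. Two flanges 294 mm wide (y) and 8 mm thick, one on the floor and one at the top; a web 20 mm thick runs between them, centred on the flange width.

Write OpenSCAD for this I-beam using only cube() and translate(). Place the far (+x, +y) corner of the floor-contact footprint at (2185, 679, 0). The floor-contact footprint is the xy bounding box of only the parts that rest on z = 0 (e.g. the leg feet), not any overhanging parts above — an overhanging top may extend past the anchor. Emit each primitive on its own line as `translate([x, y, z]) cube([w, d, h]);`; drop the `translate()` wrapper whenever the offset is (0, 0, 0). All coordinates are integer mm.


translate([144, 385, 0]) cube([2041, 294, 8]);
translate([144, 522, 8]) cube([2041, 20, 207]);
translate([144, 385, 215]) cube([2041, 294, 8]);


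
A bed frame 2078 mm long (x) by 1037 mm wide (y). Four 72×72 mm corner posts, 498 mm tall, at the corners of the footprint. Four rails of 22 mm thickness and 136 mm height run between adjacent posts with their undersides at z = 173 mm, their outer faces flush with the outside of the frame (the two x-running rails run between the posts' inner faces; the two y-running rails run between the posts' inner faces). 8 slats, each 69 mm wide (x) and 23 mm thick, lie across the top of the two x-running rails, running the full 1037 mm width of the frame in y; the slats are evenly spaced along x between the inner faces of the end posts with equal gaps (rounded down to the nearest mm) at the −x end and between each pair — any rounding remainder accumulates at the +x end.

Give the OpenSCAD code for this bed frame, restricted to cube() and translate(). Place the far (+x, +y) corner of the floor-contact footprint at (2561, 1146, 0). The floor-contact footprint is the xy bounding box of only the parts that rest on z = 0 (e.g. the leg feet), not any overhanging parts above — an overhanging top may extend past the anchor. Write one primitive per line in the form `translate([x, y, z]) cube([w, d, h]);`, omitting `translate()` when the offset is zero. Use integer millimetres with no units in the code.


// slat z = rail_z + rail_h = 173 + 136 = 309
// slat gap = ⌊(1934 − 8·69) / 9⌋ = 153
translate([483, 109, 0]) cube([72, 72, 498]);
translate([483, 1074, 0]) cube([72, 72, 498]);
translate([2489, 109, 0]) cube([72, 72, 498]);
translate([2489, 1074, 0]) cube([72, 72, 498]);
translate([555, 109, 173]) cube([1934, 22, 136]);
translate([555, 1124, 173]) cube([1934, 22, 136]);
translate([483, 181, 173]) cube([22, 893, 136]);
translate([2539, 181, 173]) cube([22, 893, 136]);
translate([708, 109, 309]) cube([69, 1037, 23]);
translate([930, 109, 309]) cube([69, 1037, 23]);
translate([1152, 109, 309]) cube([69, 1037, 23]);
translate([1374, 109, 309]) cube([69, 1037, 23]);
translate([1596, 109, 309]) cube([69, 1037, 23]);
translate([1818, 109, 309]) cube([69, 1037, 23]);
translate([2040, 109, 309]) cube([69, 1037, 23]);
translate([2262, 109, 309]) cube([69, 1037, 23]);


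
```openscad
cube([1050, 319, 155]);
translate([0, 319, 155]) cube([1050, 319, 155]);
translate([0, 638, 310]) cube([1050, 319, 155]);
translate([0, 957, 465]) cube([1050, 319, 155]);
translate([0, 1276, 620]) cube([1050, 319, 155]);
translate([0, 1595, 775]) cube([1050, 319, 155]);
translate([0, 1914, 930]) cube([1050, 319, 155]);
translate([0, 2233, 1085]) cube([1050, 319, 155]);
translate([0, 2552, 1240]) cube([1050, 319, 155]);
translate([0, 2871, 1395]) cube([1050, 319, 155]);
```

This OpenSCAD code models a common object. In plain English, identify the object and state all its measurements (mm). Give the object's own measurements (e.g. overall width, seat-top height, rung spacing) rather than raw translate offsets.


A straight staircase of 10 solid steps. Each step is 1050 mm wide (x), 319 mm deep (y, the going) and 155 mm tall (the rise). The first step rests on the floor; each subsequent step sits one going further in +y and one rise higher in +z, directly behind and above the previous step with no overlap.


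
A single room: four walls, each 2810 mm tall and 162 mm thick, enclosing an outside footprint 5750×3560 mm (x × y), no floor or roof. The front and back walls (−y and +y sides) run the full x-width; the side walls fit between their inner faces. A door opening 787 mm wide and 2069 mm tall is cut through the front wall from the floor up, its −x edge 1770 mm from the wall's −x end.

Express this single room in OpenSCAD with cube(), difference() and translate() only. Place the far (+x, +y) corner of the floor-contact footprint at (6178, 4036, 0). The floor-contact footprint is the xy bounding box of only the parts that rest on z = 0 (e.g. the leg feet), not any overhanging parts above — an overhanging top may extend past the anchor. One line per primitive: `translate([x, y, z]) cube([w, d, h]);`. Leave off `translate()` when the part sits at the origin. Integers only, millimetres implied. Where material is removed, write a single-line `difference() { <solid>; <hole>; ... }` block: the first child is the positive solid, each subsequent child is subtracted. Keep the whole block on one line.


difference() { translate([428, 476, 0]) cube([5750, 162, 2810]); translate([2198, 476, 0]) cube([787, 162, 2069]); }
translate([428, 3874, 0]) cube([5750, 162, 2810]);
translate([428, 638, 0]) cube([162, 3236, 2810]);
translate([6016, 638, 0]) cube([162, 3236, 2810]);


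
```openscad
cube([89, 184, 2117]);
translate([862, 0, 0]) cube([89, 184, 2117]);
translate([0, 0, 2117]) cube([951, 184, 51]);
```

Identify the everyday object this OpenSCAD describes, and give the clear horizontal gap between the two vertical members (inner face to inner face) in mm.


A door frame. The clear opening width is 773 mm.

Two 2117 mm tall posts with a header on top — a door frame. The left jamb is 89 mm wide at x = 0; the right jamb starts at x = 862. The clear opening is 862 − 89 = 773 mm.


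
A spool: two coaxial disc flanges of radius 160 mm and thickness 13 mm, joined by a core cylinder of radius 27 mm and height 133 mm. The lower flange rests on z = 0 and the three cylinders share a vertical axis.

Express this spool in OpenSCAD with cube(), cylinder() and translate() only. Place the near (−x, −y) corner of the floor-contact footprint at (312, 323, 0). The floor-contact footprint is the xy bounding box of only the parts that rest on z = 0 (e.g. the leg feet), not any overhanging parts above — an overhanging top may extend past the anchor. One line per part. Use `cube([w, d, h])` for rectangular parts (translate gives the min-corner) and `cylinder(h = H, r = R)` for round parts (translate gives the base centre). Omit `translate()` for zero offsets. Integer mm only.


translate([472, 483, 0]) cylinder(h = 13, r = 160);
translate([472, 483, 13]) cylinder(h = 133, r = 27);
translate([472, 483, 146]) cylinder(h = 13, r = 160);


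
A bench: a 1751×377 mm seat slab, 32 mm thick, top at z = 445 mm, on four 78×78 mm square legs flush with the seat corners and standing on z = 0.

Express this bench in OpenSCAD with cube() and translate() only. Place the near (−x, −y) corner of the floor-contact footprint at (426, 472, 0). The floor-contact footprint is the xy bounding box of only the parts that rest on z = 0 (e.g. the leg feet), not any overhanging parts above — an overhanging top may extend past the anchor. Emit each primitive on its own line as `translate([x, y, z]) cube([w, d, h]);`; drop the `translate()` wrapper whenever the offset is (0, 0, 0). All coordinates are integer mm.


// leg_h = 445 − 32 = 413
translate([426, 472, 413]) cube([1751, 377, 32]);
translate([426, 472, 0]) cube([78, 78, 413]);
translate([426, 771, 0]) cube([78, 78, 413]);
translate([2099, 472, 0]) cube([78, 78, 413]);
translate([2099, 771, 0]) cube([78, 78, 413]);


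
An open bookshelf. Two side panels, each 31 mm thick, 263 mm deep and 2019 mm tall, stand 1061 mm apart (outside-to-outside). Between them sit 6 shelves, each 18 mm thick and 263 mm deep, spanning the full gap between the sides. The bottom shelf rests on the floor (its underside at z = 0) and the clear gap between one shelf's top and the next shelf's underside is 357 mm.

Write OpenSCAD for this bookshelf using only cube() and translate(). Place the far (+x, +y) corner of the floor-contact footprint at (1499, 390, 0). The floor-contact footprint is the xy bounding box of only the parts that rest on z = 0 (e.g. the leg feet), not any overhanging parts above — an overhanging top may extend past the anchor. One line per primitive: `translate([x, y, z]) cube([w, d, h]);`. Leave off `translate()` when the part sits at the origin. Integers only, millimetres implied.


translate([438, 127, 0]) cube([31, 263, 2019]);
translate([1468, 127, 0]) cube([31, 263, 2019]);
translate([469, 127, 0]) cube([999, 263, 18]);
translate([469, 127, 375]) cube([999, 263, 18]);
translate([469, 127, 750]) cube([999, 263, 18]);
translate([469, 127, 1125]) cube([999, 263, 18]);
translate([469, 127, 1500]) cube([999, 263, 18]);
translate([469, 127, 1875]) cube([999, 263, 18]);


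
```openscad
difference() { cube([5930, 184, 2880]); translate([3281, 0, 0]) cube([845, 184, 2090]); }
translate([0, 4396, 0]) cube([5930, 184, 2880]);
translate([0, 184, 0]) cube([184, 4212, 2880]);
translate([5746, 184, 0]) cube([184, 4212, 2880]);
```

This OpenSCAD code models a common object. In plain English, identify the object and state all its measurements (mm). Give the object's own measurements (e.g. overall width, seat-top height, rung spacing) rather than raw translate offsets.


A single room: four walls, each 2880 mm tall and 184 mm thick, enclosing an outside footprint 5930×4580 mm (x × y), no floor or roof. The front and back walls (−y and +y sides) run the full x-width; the side walls fit between their inner faces. A door opening 845 mm wide and 2090 mm tall is cut through the front wall from the floor up, its −x edge 3281 mm from the wall's −x end.


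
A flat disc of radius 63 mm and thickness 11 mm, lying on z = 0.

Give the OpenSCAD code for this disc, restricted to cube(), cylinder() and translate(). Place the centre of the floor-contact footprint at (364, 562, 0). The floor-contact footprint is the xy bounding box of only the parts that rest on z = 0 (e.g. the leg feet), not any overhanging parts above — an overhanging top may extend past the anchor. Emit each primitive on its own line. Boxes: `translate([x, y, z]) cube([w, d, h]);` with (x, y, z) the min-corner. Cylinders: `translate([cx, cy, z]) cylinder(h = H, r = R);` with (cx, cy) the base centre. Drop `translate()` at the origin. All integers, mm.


translate([364, 562, 0]) cylinder(h = 11, r = 63);


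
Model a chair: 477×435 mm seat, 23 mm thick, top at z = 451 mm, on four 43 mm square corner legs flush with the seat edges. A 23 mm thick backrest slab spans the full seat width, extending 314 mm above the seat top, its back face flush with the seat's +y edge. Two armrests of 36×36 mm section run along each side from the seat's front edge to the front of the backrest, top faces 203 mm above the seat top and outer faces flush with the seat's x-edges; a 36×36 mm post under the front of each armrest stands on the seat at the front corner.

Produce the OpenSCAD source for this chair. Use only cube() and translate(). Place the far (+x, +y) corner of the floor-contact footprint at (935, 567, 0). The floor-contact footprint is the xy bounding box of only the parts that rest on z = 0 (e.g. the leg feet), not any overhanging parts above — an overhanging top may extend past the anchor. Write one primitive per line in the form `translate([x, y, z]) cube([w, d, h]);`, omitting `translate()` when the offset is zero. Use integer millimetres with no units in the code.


// leg_h = 451 - 23 = 428
// arm post h = 203 - 36 = 167
translate([458, 132, 428]) cube([477, 435, 23]);
translate([458, 132, 0]) cube([43, 43, 428]);
translate([892, 132, 0]) cube([43, 43, 428]);
translate([458, 524, 0]) cube([43, 43, 428]);
translate([892, 524, 0]) cube([43, 43, 428]);
translate([458, 544, 451]) cube([477, 23, 314]);
translate([458, 132, 618]) cube([36, 412, 36]);
translate([899, 132, 618]) cube([36, 412, 36]);
translate([458, 132, 451]) cube([36, 36, 167]);
translate([899, 132, 451]) cube([36, 36, 167]);


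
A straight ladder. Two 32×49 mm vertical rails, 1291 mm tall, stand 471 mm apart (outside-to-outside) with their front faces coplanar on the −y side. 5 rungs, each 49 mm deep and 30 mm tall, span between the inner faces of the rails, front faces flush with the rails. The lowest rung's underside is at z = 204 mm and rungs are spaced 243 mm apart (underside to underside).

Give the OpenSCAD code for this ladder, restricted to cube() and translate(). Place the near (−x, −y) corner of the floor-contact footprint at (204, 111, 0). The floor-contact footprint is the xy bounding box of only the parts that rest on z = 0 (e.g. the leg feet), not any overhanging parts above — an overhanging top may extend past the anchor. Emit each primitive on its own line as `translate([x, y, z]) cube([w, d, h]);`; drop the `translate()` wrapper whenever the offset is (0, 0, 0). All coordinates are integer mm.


// rung span = 471 - 2*32 = 407
// rung[k] z = 204 + k*243
translate([204, 111, 0]) cube([32, 49, 1291]);
translate([643, 111, 0]) cube([32, 49, 1291]);
translate([236, 111, 204]) cube([407, 49, 30]);
translate([236, 111, 447]) cube([407, 49, 30]);
translate([236, 111, 690]) cube([407, 49, 30]);
translate([236, 111, 933]) cube([407, 49, 30]);
translate([236, 111, 1176]) cube([407, 49, 30]);


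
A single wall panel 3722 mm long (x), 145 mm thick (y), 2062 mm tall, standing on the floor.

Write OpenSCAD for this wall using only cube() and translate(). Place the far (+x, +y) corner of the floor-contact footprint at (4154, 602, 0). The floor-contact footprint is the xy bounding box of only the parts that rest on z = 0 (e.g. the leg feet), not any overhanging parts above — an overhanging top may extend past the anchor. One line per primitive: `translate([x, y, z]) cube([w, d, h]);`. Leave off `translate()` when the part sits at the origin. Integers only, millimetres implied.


translate([432, 457, 0]) cube([3722, 145, 2062]);


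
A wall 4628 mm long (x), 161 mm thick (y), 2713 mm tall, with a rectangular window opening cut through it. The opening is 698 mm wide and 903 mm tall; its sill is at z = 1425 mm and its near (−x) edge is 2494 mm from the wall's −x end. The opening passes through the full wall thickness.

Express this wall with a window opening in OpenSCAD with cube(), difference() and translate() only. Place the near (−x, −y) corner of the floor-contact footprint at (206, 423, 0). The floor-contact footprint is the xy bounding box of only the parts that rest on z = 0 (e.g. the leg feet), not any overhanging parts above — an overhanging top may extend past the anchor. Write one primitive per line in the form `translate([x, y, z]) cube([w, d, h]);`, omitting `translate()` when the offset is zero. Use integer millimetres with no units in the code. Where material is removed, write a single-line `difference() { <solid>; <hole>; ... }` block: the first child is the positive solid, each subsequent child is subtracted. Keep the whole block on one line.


difference() { translate([206, 423, 0]) cube([4628, 161, 2713]); translate([2700, 423, 1425]) cube([698, 161, 903]); }


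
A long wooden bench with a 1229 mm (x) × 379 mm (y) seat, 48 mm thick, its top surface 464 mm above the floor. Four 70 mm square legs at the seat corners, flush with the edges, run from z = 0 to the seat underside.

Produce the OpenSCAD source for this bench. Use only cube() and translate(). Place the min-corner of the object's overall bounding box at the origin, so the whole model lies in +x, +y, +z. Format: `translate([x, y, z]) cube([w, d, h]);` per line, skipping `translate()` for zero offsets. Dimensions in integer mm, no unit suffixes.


translate([0, 0, 416]) cube([1229, 379, 48]);
cube([70, 70, 416]);
translate([0, 309, 0]) cube([70, 70, 416]);
translate([1159, 0, 0]) cube([70, 70, 416]);
translate([1159, 309, 0]) cube([70, 70, 416]);


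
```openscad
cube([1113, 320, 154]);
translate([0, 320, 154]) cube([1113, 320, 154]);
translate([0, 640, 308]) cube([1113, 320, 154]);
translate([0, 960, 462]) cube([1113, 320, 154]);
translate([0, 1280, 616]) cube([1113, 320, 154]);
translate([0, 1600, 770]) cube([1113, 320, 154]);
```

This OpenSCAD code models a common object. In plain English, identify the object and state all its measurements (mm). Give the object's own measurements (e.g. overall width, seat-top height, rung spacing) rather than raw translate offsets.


A straight staircase of 6 solid steps. Each step is 1113 mm wide (x), 320 mm deep (y, the going) and 154 mm tall (the rise). The first step rests on the floor; each subsequent step sits one going further in +y and one rise higher in +z, directly behind and above the previous step with no overlap.
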